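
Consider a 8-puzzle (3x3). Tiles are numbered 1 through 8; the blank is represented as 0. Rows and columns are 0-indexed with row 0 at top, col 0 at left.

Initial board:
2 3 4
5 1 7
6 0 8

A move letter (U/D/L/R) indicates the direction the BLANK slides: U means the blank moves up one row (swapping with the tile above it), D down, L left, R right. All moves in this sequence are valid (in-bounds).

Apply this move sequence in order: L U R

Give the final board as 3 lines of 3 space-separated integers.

After move 1 (L):
2 3 4
5 1 7
0 6 8

After move 2 (U):
2 3 4
0 1 7
5 6 8

After move 3 (R):
2 3 4
1 0 7
5 6 8

Answer: 2 3 4
1 0 7
5 6 8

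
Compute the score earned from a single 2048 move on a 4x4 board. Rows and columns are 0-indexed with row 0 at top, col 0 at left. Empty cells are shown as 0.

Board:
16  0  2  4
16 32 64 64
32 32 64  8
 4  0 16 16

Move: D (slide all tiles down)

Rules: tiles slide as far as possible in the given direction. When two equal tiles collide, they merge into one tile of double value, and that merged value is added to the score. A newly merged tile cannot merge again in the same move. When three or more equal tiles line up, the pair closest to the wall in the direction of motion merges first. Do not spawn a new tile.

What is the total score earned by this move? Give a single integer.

Answer: 224

Derivation:
Slide down:
col 0: [16, 16, 32, 4] -> [0, 32, 32, 4]  score +32 (running 32)
col 1: [0, 32, 32, 0] -> [0, 0, 0, 64]  score +64 (running 96)
col 2: [2, 64, 64, 16] -> [0, 2, 128, 16]  score +128 (running 224)
col 3: [4, 64, 8, 16] -> [4, 64, 8, 16]  score +0 (running 224)
Board after move:
  0   0   0   4
 32   0   2  64
 32   0 128   8
  4  64  16  16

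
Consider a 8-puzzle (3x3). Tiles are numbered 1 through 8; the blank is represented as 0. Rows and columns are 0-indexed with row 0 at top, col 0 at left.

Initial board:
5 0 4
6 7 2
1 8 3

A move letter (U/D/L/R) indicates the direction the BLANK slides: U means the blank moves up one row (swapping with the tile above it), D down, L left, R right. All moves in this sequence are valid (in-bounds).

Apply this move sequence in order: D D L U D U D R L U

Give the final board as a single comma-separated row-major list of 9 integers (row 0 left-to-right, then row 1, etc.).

After move 1 (D):
5 7 4
6 0 2
1 8 3

After move 2 (D):
5 7 4
6 8 2
1 0 3

After move 3 (L):
5 7 4
6 8 2
0 1 3

After move 4 (U):
5 7 4
0 8 2
6 1 3

After move 5 (D):
5 7 4
6 8 2
0 1 3

After move 6 (U):
5 7 4
0 8 2
6 1 3

After move 7 (D):
5 7 4
6 8 2
0 1 3

After move 8 (R):
5 7 4
6 8 2
1 0 3

After move 9 (L):
5 7 4
6 8 2
0 1 3

After move 10 (U):
5 7 4
0 8 2
6 1 3

Answer: 5, 7, 4, 0, 8, 2, 6, 1, 3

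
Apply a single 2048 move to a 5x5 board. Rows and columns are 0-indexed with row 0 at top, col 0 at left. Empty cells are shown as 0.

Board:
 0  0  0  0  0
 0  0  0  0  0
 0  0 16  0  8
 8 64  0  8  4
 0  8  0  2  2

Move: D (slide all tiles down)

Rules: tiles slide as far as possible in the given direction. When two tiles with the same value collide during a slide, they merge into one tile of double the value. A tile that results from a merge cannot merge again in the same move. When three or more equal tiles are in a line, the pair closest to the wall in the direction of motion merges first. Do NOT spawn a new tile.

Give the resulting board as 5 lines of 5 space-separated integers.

Answer:  0  0  0  0  0
 0  0  0  0  0
 0  0  0  0  8
 0 64  0  8  4
 8  8 16  2  2

Derivation:
Slide down:
col 0: [0, 0, 0, 8, 0] -> [0, 0, 0, 0, 8]
col 1: [0, 0, 0, 64, 8] -> [0, 0, 0, 64, 8]
col 2: [0, 0, 16, 0, 0] -> [0, 0, 0, 0, 16]
col 3: [0, 0, 0, 8, 2] -> [0, 0, 0, 8, 2]
col 4: [0, 0, 8, 4, 2] -> [0, 0, 8, 4, 2]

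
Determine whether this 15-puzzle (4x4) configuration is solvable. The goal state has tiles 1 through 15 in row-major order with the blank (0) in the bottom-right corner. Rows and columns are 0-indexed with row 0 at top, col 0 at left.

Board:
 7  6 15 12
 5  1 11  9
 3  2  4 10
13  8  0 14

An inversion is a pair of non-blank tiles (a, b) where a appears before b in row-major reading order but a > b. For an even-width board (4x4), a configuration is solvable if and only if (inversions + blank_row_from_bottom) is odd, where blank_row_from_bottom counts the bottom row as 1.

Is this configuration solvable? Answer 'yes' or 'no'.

Answer: no

Derivation:
Inversions: 49
Blank is in row 3 (0-indexed from top), which is row 1 counting from the bottom (bottom = 1).
49 + 1 = 50, which is even, so the puzzle is not solvable.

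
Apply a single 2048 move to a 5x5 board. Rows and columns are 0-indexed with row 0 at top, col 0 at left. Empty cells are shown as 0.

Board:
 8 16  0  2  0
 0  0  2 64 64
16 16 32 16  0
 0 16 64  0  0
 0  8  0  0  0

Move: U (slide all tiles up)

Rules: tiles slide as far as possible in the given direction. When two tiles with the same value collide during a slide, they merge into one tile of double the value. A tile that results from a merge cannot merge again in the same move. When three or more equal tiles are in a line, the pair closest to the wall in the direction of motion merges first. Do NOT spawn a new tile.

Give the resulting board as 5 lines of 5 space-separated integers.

Slide up:
col 0: [8, 0, 16, 0, 0] -> [8, 16, 0, 0, 0]
col 1: [16, 0, 16, 16, 8] -> [32, 16, 8, 0, 0]
col 2: [0, 2, 32, 64, 0] -> [2, 32, 64, 0, 0]
col 3: [2, 64, 16, 0, 0] -> [2, 64, 16, 0, 0]
col 4: [0, 64, 0, 0, 0] -> [64, 0, 0, 0, 0]

Answer:  8 32  2  2 64
16 16 32 64  0
 0  8 64 16  0
 0  0  0  0  0
 0  0  0  0  0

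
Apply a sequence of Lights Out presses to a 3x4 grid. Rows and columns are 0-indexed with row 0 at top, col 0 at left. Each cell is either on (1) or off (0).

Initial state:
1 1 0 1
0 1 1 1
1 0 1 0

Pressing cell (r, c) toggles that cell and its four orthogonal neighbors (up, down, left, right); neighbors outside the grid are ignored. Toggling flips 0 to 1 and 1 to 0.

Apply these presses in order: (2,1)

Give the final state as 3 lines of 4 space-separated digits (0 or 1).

Answer: 1 1 0 1
0 0 1 1
0 1 0 0

Derivation:
After press 1 at (2,1):
1 1 0 1
0 0 1 1
0 1 0 0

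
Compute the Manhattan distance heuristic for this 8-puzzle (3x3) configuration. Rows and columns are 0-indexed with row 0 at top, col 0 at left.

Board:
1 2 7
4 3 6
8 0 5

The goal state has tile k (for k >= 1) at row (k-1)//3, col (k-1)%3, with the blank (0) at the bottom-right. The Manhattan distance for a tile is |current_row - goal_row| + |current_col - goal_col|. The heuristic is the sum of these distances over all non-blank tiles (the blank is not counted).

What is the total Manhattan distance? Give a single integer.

Answer: 9

Derivation:
Tile 1: (0,0)->(0,0) = 0
Tile 2: (0,1)->(0,1) = 0
Tile 7: (0,2)->(2,0) = 4
Tile 4: (1,0)->(1,0) = 0
Tile 3: (1,1)->(0,2) = 2
Tile 6: (1,2)->(1,2) = 0
Tile 8: (2,0)->(2,1) = 1
Tile 5: (2,2)->(1,1) = 2
Sum: 0 + 0 + 4 + 0 + 2 + 0 + 1 + 2 = 9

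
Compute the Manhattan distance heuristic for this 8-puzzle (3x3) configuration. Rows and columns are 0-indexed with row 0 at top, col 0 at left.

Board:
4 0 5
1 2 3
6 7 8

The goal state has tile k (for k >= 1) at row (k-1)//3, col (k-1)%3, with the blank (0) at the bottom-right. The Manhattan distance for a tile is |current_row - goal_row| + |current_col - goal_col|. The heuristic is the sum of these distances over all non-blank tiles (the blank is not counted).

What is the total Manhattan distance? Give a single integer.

Tile 4: (0,0)->(1,0) = 1
Tile 5: (0,2)->(1,1) = 2
Tile 1: (1,0)->(0,0) = 1
Tile 2: (1,1)->(0,1) = 1
Tile 3: (1,2)->(0,2) = 1
Tile 6: (2,0)->(1,2) = 3
Tile 7: (2,1)->(2,0) = 1
Tile 8: (2,2)->(2,1) = 1
Sum: 1 + 2 + 1 + 1 + 1 + 3 + 1 + 1 = 11

Answer: 11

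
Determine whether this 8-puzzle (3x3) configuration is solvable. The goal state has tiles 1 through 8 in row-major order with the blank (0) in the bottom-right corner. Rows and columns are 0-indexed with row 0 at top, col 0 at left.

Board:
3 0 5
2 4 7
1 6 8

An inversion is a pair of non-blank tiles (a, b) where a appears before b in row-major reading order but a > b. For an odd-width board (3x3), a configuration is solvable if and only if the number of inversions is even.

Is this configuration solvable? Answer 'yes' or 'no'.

Answer: no

Derivation:
Inversions (pairs i<j in row-major order where tile[i] > tile[j] > 0): 9
9 is odd, so the puzzle is not solvable.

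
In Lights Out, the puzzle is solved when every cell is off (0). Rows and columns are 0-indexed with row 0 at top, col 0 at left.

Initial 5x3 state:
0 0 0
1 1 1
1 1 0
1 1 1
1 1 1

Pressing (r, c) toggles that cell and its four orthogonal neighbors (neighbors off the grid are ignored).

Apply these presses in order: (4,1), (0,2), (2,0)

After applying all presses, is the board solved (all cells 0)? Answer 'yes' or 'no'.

Answer: no

Derivation:
After press 1 at (4,1):
0 0 0
1 1 1
1 1 0
1 0 1
0 0 0

After press 2 at (0,2):
0 1 1
1 1 0
1 1 0
1 0 1
0 0 0

After press 3 at (2,0):
0 1 1
0 1 0
0 0 0
0 0 1
0 0 0

Lights still on: 4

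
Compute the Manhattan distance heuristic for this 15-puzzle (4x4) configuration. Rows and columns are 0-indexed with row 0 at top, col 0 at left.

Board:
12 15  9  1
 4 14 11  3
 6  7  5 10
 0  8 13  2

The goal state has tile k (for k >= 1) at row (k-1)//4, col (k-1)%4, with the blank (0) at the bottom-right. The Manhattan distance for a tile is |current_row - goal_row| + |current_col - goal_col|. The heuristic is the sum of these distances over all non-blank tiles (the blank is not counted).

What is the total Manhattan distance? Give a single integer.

Tile 12: (0,0)->(2,3) = 5
Tile 15: (0,1)->(3,2) = 4
Tile 9: (0,2)->(2,0) = 4
Tile 1: (0,3)->(0,0) = 3
Tile 4: (1,0)->(0,3) = 4
Tile 14: (1,1)->(3,1) = 2
Tile 11: (1,2)->(2,2) = 1
Tile 3: (1,3)->(0,2) = 2
Tile 6: (2,0)->(1,1) = 2
Tile 7: (2,1)->(1,2) = 2
Tile 5: (2,2)->(1,0) = 3
Tile 10: (2,3)->(2,1) = 2
Tile 8: (3,1)->(1,3) = 4
Tile 13: (3,2)->(3,0) = 2
Tile 2: (3,3)->(0,1) = 5
Sum: 5 + 4 + 4 + 3 + 4 + 2 + 1 + 2 + 2 + 2 + 3 + 2 + 4 + 2 + 5 = 45

Answer: 45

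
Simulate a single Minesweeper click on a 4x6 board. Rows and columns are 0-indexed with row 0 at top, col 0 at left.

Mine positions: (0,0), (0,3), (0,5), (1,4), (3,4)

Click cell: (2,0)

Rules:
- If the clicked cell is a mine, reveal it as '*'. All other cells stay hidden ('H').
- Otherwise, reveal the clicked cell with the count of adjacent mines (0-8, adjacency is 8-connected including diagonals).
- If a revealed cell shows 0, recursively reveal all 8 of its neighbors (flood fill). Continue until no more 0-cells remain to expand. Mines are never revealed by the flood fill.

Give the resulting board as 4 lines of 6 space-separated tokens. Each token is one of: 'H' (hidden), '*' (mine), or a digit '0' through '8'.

H H H H H H
1 1 1 2 H H
0 0 0 2 H H
0 0 0 1 H H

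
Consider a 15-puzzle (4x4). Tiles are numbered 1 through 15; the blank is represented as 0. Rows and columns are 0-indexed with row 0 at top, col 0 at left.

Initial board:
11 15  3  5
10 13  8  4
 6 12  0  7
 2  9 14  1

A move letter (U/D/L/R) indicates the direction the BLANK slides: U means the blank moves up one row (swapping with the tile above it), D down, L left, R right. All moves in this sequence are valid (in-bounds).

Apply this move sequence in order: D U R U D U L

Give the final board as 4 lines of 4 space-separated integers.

Answer: 11 15  3  5
10 13  0  8
 6 12  7  4
 2  9 14  1

Derivation:
After move 1 (D):
11 15  3  5
10 13  8  4
 6 12 14  7
 2  9  0  1

After move 2 (U):
11 15  3  5
10 13  8  4
 6 12  0  7
 2  9 14  1

After move 3 (R):
11 15  3  5
10 13  8  4
 6 12  7  0
 2  9 14  1

After move 4 (U):
11 15  3  5
10 13  8  0
 6 12  7  4
 2  9 14  1

After move 5 (D):
11 15  3  5
10 13  8  4
 6 12  7  0
 2  9 14  1

After move 6 (U):
11 15  3  5
10 13  8  0
 6 12  7  4
 2  9 14  1

After move 7 (L):
11 15  3  5
10 13  0  8
 6 12  7  4
 2  9 14  1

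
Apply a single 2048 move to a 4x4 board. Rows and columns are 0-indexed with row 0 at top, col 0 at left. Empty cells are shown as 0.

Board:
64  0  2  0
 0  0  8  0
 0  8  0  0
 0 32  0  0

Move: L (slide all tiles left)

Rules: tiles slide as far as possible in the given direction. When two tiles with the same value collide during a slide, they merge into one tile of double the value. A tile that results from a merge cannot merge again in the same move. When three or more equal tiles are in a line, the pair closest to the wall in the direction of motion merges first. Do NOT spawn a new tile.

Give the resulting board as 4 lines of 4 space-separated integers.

Answer: 64  2  0  0
 8  0  0  0
 8  0  0  0
32  0  0  0

Derivation:
Slide left:
row 0: [64, 0, 2, 0] -> [64, 2, 0, 0]
row 1: [0, 0, 8, 0] -> [8, 0, 0, 0]
row 2: [0, 8, 0, 0] -> [8, 0, 0, 0]
row 3: [0, 32, 0, 0] -> [32, 0, 0, 0]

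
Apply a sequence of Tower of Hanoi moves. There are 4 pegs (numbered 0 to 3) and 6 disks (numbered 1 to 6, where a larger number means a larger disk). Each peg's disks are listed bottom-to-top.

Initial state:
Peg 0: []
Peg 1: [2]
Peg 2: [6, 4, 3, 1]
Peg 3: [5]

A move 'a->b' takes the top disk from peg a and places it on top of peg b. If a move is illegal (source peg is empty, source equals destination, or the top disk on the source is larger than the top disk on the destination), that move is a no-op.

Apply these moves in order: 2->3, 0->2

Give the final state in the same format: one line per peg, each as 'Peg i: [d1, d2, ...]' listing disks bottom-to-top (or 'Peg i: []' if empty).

After move 1 (2->3):
Peg 0: []
Peg 1: [2]
Peg 2: [6, 4, 3]
Peg 3: [5, 1]

After move 2 (0->2):
Peg 0: []
Peg 1: [2]
Peg 2: [6, 4, 3]
Peg 3: [5, 1]

Answer: Peg 0: []
Peg 1: [2]
Peg 2: [6, 4, 3]
Peg 3: [5, 1]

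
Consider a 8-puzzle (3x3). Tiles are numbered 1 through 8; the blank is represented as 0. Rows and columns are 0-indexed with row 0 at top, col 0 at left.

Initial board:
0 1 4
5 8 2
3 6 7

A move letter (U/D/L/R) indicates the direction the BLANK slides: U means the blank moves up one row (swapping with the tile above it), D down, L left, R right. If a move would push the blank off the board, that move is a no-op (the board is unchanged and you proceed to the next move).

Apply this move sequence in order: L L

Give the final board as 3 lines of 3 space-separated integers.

After move 1 (L):
0 1 4
5 8 2
3 6 7

After move 2 (L):
0 1 4
5 8 2
3 6 7

Answer: 0 1 4
5 8 2
3 6 7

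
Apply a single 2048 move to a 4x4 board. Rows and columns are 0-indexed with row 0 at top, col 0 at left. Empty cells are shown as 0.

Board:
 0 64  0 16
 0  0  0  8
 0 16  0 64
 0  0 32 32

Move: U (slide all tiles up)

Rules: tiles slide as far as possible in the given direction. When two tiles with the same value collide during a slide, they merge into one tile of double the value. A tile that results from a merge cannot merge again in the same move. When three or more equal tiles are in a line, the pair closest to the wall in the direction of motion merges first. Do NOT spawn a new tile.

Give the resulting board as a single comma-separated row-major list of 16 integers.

Slide up:
col 0: [0, 0, 0, 0] -> [0, 0, 0, 0]
col 1: [64, 0, 16, 0] -> [64, 16, 0, 0]
col 2: [0, 0, 0, 32] -> [32, 0, 0, 0]
col 3: [16, 8, 64, 32] -> [16, 8, 64, 32]

Answer: 0, 64, 32, 16, 0, 16, 0, 8, 0, 0, 0, 64, 0, 0, 0, 32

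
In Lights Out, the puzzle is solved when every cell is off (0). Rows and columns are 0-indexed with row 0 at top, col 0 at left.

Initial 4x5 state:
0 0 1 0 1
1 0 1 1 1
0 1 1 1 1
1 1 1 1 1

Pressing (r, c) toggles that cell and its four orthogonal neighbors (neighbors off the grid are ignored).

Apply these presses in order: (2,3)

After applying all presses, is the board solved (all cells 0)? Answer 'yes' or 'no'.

Answer: no

Derivation:
After press 1 at (2,3):
0 0 1 0 1
1 0 1 0 1
0 1 0 0 0
1 1 1 0 1

Lights still on: 10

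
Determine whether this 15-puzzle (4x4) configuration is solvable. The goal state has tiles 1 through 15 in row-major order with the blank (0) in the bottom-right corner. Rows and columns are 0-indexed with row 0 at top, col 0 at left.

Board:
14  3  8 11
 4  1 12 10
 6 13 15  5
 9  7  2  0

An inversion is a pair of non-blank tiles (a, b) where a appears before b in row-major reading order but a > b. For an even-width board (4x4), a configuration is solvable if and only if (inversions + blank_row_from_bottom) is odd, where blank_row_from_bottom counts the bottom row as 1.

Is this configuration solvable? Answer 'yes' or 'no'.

Inversions: 56
Blank is in row 3 (0-indexed from top), which is row 1 counting from the bottom (bottom = 1).
56 + 1 = 57, which is odd, so the puzzle is solvable.

Answer: yes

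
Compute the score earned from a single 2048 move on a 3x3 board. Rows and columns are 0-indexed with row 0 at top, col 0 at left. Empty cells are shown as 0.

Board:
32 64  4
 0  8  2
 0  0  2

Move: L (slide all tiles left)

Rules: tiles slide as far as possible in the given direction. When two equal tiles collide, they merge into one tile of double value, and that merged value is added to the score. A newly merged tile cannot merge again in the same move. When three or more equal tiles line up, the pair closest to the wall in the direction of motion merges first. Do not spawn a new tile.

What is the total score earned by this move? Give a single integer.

Slide left:
row 0: [32, 64, 4] -> [32, 64, 4]  score +0 (running 0)
row 1: [0, 8, 2] -> [8, 2, 0]  score +0 (running 0)
row 2: [0, 0, 2] -> [2, 0, 0]  score +0 (running 0)
Board after move:
32 64  4
 8  2  0
 2  0  0

Answer: 0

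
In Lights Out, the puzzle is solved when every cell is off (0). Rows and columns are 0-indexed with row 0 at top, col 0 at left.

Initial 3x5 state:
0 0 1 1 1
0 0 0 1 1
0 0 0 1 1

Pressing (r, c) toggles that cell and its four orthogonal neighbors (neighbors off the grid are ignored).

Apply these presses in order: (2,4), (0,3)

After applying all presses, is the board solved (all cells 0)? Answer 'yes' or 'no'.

Answer: yes

Derivation:
After press 1 at (2,4):
0 0 1 1 1
0 0 0 1 0
0 0 0 0 0

After press 2 at (0,3):
0 0 0 0 0
0 0 0 0 0
0 0 0 0 0

Lights still on: 0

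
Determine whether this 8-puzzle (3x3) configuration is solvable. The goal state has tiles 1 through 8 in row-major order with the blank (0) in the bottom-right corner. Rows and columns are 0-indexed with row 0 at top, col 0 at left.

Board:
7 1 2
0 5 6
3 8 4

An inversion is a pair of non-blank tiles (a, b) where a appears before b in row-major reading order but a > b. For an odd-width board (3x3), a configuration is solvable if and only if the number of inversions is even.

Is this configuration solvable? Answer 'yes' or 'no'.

Inversions (pairs i<j in row-major order where tile[i] > tile[j] > 0): 11
11 is odd, so the puzzle is not solvable.

Answer: no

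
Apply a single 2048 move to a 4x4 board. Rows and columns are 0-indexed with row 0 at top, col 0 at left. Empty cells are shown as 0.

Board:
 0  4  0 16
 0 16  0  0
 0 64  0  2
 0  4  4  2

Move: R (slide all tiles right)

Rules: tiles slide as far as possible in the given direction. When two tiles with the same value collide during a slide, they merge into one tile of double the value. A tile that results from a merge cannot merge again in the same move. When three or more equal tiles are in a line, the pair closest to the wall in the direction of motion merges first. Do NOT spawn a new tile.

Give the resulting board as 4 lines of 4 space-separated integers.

Slide right:
row 0: [0, 4, 0, 16] -> [0, 0, 4, 16]
row 1: [0, 16, 0, 0] -> [0, 0, 0, 16]
row 2: [0, 64, 0, 2] -> [0, 0, 64, 2]
row 3: [0, 4, 4, 2] -> [0, 0, 8, 2]

Answer:  0  0  4 16
 0  0  0 16
 0  0 64  2
 0  0  8  2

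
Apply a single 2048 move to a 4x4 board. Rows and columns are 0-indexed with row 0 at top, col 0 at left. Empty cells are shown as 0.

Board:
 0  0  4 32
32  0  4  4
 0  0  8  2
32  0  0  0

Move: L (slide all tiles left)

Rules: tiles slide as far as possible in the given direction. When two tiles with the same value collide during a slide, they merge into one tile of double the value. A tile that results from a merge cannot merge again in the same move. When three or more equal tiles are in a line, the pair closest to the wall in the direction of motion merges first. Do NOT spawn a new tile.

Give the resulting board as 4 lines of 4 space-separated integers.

Answer:  4 32  0  0
32  8  0  0
 8  2  0  0
32  0  0  0

Derivation:
Slide left:
row 0: [0, 0, 4, 32] -> [4, 32, 0, 0]
row 1: [32, 0, 4, 4] -> [32, 8, 0, 0]
row 2: [0, 0, 8, 2] -> [8, 2, 0, 0]
row 3: [32, 0, 0, 0] -> [32, 0, 0, 0]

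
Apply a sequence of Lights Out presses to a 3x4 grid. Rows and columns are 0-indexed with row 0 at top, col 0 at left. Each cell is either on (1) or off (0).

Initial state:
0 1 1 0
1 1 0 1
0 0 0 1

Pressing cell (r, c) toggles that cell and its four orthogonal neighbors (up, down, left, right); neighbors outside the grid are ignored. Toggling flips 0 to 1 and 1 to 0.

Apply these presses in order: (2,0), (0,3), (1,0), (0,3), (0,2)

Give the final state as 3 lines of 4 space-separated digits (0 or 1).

Answer: 1 0 0 1
1 0 1 1
0 1 0 1

Derivation:
After press 1 at (2,0):
0 1 1 0
0 1 0 1
1 1 0 1

After press 2 at (0,3):
0 1 0 1
0 1 0 0
1 1 0 1

After press 3 at (1,0):
1 1 0 1
1 0 0 0
0 1 0 1

After press 4 at (0,3):
1 1 1 0
1 0 0 1
0 1 0 1

After press 5 at (0,2):
1 0 0 1
1 0 1 1
0 1 0 1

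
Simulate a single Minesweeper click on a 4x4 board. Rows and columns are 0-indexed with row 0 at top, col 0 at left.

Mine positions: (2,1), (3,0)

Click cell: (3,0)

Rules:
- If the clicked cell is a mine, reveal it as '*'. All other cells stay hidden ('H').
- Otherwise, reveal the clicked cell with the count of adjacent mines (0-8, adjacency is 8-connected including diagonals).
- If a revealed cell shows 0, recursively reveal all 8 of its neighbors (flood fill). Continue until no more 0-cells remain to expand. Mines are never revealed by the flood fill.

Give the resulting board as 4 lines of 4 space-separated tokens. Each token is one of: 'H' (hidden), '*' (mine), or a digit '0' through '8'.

H H H H
H H H H
H H H H
* H H H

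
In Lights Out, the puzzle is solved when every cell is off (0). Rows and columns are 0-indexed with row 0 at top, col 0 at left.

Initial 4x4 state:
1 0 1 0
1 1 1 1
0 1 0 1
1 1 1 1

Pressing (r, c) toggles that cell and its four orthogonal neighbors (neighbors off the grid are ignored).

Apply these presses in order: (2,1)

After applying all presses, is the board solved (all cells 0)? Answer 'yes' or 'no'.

After press 1 at (2,1):
1 0 1 0
1 0 1 1
1 0 1 1
1 0 1 1

Lights still on: 11

Answer: no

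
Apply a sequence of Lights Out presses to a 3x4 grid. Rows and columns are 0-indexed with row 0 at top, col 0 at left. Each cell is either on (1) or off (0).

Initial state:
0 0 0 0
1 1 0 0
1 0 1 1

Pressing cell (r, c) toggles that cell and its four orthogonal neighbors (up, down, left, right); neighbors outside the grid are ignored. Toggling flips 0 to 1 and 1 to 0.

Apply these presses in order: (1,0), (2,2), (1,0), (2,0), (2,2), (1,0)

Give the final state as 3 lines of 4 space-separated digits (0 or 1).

After press 1 at (1,0):
1 0 0 0
0 0 0 0
0 0 1 1

After press 2 at (2,2):
1 0 0 0
0 0 1 0
0 1 0 0

After press 3 at (1,0):
0 0 0 0
1 1 1 0
1 1 0 0

After press 4 at (2,0):
0 0 0 0
0 1 1 0
0 0 0 0

After press 5 at (2,2):
0 0 0 0
0 1 0 0
0 1 1 1

After press 6 at (1,0):
1 0 0 0
1 0 0 0
1 1 1 1

Answer: 1 0 0 0
1 0 0 0
1 1 1 1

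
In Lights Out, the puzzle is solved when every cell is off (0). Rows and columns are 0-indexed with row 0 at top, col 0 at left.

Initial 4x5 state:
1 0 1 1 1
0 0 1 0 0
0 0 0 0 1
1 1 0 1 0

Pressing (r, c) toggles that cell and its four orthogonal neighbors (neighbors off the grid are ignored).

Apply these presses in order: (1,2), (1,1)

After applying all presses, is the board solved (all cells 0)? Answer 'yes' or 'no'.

After press 1 at (1,2):
1 0 0 1 1
0 1 0 1 0
0 0 1 0 1
1 1 0 1 0

After press 2 at (1,1):
1 1 0 1 1
1 0 1 1 0
0 1 1 0 1
1 1 0 1 0

Lights still on: 13

Answer: no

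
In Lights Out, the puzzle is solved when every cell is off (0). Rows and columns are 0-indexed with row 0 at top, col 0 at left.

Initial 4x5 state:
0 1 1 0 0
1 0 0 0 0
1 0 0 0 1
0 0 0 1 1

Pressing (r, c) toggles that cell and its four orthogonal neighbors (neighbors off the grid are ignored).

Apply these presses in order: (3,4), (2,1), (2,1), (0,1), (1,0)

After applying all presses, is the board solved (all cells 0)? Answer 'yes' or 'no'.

After press 1 at (3,4):
0 1 1 0 0
1 0 0 0 0
1 0 0 0 0
0 0 0 0 0

After press 2 at (2,1):
0 1 1 0 0
1 1 0 0 0
0 1 1 0 0
0 1 0 0 0

After press 3 at (2,1):
0 1 1 0 0
1 0 0 0 0
1 0 0 0 0
0 0 0 0 0

After press 4 at (0,1):
1 0 0 0 0
1 1 0 0 0
1 0 0 0 0
0 0 0 0 0

After press 5 at (1,0):
0 0 0 0 0
0 0 0 0 0
0 0 0 0 0
0 0 0 0 0

Lights still on: 0

Answer: yes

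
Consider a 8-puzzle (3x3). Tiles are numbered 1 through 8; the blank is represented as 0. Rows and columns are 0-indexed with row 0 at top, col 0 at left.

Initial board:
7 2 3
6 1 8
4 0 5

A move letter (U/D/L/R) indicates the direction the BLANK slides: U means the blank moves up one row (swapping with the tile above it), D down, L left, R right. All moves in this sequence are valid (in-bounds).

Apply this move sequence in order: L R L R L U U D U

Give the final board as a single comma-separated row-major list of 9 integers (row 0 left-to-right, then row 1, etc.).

Answer: 0, 2, 3, 7, 1, 8, 6, 4, 5

Derivation:
After move 1 (L):
7 2 3
6 1 8
0 4 5

After move 2 (R):
7 2 3
6 1 8
4 0 5

After move 3 (L):
7 2 3
6 1 8
0 4 5

After move 4 (R):
7 2 3
6 1 8
4 0 5

After move 5 (L):
7 2 3
6 1 8
0 4 5

After move 6 (U):
7 2 3
0 1 8
6 4 5

After move 7 (U):
0 2 3
7 1 8
6 4 5

After move 8 (D):
7 2 3
0 1 8
6 4 5

After move 9 (U):
0 2 3
7 1 8
6 4 5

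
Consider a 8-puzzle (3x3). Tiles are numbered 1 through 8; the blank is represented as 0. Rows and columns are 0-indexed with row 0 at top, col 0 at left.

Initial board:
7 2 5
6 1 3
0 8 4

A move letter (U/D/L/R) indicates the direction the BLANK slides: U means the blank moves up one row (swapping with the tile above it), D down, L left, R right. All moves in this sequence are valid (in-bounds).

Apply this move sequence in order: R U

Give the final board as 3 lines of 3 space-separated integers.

Answer: 7 2 5
6 0 3
8 1 4

Derivation:
After move 1 (R):
7 2 5
6 1 3
8 0 4

After move 2 (U):
7 2 5
6 0 3
8 1 4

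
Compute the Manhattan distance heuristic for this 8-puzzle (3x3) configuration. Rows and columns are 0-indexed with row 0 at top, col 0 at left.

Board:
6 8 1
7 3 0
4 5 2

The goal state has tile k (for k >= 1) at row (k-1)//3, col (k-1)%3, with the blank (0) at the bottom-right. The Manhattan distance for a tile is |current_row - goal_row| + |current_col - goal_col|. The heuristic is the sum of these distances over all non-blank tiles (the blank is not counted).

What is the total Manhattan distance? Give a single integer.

Tile 6: (0,0)->(1,2) = 3
Tile 8: (0,1)->(2,1) = 2
Tile 1: (0,2)->(0,0) = 2
Tile 7: (1,0)->(2,0) = 1
Tile 3: (1,1)->(0,2) = 2
Tile 4: (2,0)->(1,0) = 1
Tile 5: (2,1)->(1,1) = 1
Tile 2: (2,2)->(0,1) = 3
Sum: 3 + 2 + 2 + 1 + 2 + 1 + 1 + 3 = 15

Answer: 15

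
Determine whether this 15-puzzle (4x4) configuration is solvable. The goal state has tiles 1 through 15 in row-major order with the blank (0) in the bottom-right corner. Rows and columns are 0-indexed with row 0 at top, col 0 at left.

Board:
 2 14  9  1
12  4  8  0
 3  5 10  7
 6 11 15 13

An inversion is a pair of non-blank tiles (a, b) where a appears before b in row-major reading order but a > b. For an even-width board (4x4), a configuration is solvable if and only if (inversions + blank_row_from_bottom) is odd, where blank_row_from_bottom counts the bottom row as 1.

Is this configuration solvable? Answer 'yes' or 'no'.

Answer: no

Derivation:
Inversions: 37
Blank is in row 1 (0-indexed from top), which is row 3 counting from the bottom (bottom = 1).
37 + 3 = 40, which is even, so the puzzle is not solvable.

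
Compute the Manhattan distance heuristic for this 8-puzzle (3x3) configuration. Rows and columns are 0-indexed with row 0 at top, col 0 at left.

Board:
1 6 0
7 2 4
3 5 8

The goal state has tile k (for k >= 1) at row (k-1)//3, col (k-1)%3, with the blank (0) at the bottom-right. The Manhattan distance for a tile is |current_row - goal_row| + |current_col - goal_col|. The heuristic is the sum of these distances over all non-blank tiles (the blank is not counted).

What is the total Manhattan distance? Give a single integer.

Tile 1: (0,0)->(0,0) = 0
Tile 6: (0,1)->(1,2) = 2
Tile 7: (1,0)->(2,0) = 1
Tile 2: (1,1)->(0,1) = 1
Tile 4: (1,2)->(1,0) = 2
Tile 3: (2,0)->(0,2) = 4
Tile 5: (2,1)->(1,1) = 1
Tile 8: (2,2)->(2,1) = 1
Sum: 0 + 2 + 1 + 1 + 2 + 4 + 1 + 1 = 12

Answer: 12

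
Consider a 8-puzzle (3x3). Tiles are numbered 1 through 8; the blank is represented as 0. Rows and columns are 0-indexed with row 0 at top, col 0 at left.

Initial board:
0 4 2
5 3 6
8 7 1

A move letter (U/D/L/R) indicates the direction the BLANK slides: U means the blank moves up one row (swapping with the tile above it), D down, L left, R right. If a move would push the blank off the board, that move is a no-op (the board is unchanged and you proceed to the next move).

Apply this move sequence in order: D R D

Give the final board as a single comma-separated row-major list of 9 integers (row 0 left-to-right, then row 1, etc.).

After move 1 (D):
5 4 2
0 3 6
8 7 1

After move 2 (R):
5 4 2
3 0 6
8 7 1

After move 3 (D):
5 4 2
3 7 6
8 0 1

Answer: 5, 4, 2, 3, 7, 6, 8, 0, 1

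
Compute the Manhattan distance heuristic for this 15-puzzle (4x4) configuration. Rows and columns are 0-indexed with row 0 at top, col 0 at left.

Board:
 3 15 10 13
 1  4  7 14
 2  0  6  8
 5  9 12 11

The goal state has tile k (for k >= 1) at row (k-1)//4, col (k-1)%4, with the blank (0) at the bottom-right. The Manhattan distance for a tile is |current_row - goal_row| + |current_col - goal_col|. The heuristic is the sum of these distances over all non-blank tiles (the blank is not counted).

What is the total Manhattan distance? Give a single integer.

Answer: 37

Derivation:
Tile 3: (0,0)->(0,2) = 2
Tile 15: (0,1)->(3,2) = 4
Tile 10: (0,2)->(2,1) = 3
Tile 13: (0,3)->(3,0) = 6
Tile 1: (1,0)->(0,0) = 1
Tile 4: (1,1)->(0,3) = 3
Tile 7: (1,2)->(1,2) = 0
Tile 14: (1,3)->(3,1) = 4
Tile 2: (2,0)->(0,1) = 3
Tile 6: (2,2)->(1,1) = 2
Tile 8: (2,3)->(1,3) = 1
Tile 5: (3,0)->(1,0) = 2
Tile 9: (3,1)->(2,0) = 2
Tile 12: (3,2)->(2,3) = 2
Tile 11: (3,3)->(2,2) = 2
Sum: 2 + 4 + 3 + 6 + 1 + 3 + 0 + 4 + 3 + 2 + 1 + 2 + 2 + 2 + 2 = 37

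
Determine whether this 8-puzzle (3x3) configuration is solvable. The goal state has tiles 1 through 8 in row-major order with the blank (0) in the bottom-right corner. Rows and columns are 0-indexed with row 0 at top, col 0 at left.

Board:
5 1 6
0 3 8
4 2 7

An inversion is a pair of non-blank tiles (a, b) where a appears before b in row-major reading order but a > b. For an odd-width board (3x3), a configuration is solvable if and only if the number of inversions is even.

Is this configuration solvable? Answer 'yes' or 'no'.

Answer: yes

Derivation:
Inversions (pairs i<j in row-major order where tile[i] > tile[j] > 0): 12
12 is even, so the puzzle is solvable.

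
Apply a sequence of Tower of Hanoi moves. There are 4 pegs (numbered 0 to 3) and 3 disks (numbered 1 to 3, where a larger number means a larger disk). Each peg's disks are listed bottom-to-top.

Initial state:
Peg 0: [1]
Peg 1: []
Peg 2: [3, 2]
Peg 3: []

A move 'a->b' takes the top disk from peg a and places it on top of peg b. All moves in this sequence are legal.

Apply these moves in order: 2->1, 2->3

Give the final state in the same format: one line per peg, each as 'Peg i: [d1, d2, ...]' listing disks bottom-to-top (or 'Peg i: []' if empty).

Answer: Peg 0: [1]
Peg 1: [2]
Peg 2: []
Peg 3: [3]

Derivation:
After move 1 (2->1):
Peg 0: [1]
Peg 1: [2]
Peg 2: [3]
Peg 3: []

After move 2 (2->3):
Peg 0: [1]
Peg 1: [2]
Peg 2: []
Peg 3: [3]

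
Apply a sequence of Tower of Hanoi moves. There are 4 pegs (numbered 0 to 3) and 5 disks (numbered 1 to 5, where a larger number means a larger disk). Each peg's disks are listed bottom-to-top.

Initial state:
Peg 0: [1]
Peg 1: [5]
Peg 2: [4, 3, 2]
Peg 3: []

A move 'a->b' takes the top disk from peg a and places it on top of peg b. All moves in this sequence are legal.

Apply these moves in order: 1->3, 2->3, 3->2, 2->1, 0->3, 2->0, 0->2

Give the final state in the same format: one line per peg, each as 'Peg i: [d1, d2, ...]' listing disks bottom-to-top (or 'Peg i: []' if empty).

Answer: Peg 0: []
Peg 1: [2]
Peg 2: [4, 3]
Peg 3: [5, 1]

Derivation:
After move 1 (1->3):
Peg 0: [1]
Peg 1: []
Peg 2: [4, 3, 2]
Peg 3: [5]

After move 2 (2->3):
Peg 0: [1]
Peg 1: []
Peg 2: [4, 3]
Peg 3: [5, 2]

After move 3 (3->2):
Peg 0: [1]
Peg 1: []
Peg 2: [4, 3, 2]
Peg 3: [5]

After move 4 (2->1):
Peg 0: [1]
Peg 1: [2]
Peg 2: [4, 3]
Peg 3: [5]

After move 5 (0->3):
Peg 0: []
Peg 1: [2]
Peg 2: [4, 3]
Peg 3: [5, 1]

After move 6 (2->0):
Peg 0: [3]
Peg 1: [2]
Peg 2: [4]
Peg 3: [5, 1]

After move 7 (0->2):
Peg 0: []
Peg 1: [2]
Peg 2: [4, 3]
Peg 3: [5, 1]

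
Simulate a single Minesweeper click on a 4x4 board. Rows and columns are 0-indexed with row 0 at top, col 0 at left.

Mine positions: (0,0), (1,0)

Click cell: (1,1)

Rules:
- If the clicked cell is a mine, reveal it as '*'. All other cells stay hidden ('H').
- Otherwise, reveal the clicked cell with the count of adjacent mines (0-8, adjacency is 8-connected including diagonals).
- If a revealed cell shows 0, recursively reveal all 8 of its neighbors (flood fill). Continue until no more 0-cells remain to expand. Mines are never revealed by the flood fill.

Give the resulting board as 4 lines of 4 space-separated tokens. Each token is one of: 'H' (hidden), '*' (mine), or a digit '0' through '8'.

H H H H
H 2 H H
H H H H
H H H H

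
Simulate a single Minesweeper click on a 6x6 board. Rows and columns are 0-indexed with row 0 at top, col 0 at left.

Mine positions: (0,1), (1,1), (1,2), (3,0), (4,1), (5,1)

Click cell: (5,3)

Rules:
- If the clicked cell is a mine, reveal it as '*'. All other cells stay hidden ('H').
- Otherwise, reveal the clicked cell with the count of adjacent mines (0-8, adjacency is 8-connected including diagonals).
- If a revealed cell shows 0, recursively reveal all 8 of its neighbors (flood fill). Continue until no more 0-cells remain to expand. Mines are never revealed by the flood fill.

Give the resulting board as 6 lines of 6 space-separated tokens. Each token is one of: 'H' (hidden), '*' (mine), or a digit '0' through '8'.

H H H 1 0 0
H H H 1 0 0
H H 2 1 0 0
H H 1 0 0 0
H H 2 0 0 0
H H 2 0 0 0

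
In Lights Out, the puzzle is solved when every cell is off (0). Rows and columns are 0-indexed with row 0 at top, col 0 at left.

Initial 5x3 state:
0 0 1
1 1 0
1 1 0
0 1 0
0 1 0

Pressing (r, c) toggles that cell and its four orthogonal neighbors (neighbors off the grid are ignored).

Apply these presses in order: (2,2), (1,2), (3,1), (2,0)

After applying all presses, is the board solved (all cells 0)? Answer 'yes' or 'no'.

After press 1 at (2,2):
0 0 1
1 1 1
1 0 1
0 1 1
0 1 0

After press 2 at (1,2):
0 0 0
1 0 0
1 0 0
0 1 1
0 1 0

After press 3 at (3,1):
0 0 0
1 0 0
1 1 0
1 0 0
0 0 0

After press 4 at (2,0):
0 0 0
0 0 0
0 0 0
0 0 0
0 0 0

Lights still on: 0

Answer: yes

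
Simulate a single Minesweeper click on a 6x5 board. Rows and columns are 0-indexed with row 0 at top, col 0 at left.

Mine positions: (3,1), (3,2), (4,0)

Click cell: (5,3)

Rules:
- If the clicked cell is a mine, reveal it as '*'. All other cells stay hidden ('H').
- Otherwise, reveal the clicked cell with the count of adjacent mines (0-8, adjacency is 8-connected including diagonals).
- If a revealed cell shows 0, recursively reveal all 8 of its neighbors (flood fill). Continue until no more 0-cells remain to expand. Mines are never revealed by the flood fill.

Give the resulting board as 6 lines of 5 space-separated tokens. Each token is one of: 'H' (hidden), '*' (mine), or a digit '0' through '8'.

0 0 0 0 0
0 0 0 0 0
1 2 2 1 0
H H H 1 0
H 3 2 1 0
H 1 0 0 0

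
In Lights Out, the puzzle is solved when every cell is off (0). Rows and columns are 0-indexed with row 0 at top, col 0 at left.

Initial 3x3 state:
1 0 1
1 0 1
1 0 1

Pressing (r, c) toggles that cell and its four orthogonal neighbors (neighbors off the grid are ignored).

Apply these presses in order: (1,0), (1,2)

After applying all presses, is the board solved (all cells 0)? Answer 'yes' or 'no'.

Answer: yes

Derivation:
After press 1 at (1,0):
0 0 1
0 1 1
0 0 1

After press 2 at (1,2):
0 0 0
0 0 0
0 0 0

Lights still on: 0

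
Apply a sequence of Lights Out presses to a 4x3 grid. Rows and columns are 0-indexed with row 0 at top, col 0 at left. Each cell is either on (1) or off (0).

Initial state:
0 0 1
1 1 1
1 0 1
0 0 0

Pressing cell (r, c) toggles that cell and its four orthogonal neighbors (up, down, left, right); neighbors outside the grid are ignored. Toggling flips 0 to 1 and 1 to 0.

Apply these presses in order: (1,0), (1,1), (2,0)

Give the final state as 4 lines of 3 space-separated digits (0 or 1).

Answer: 1 1 1
0 1 0
1 0 1
1 0 0

Derivation:
After press 1 at (1,0):
1 0 1
0 0 1
0 0 1
0 0 0

After press 2 at (1,1):
1 1 1
1 1 0
0 1 1
0 0 0

After press 3 at (2,0):
1 1 1
0 1 0
1 0 1
1 0 0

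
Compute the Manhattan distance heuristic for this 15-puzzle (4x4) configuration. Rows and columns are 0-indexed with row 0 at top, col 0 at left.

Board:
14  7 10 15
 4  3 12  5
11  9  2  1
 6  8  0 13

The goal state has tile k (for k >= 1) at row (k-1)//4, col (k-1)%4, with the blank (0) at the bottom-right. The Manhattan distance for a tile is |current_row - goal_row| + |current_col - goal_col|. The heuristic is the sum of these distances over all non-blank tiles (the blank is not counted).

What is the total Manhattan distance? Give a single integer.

Tile 14: (0,0)->(3,1) = 4
Tile 7: (0,1)->(1,2) = 2
Tile 10: (0,2)->(2,1) = 3
Tile 15: (0,3)->(3,2) = 4
Tile 4: (1,0)->(0,3) = 4
Tile 3: (1,1)->(0,2) = 2
Tile 12: (1,2)->(2,3) = 2
Tile 5: (1,3)->(1,0) = 3
Tile 11: (2,0)->(2,2) = 2
Tile 9: (2,1)->(2,0) = 1
Tile 2: (2,2)->(0,1) = 3
Tile 1: (2,3)->(0,0) = 5
Tile 6: (3,0)->(1,1) = 3
Tile 8: (3,1)->(1,3) = 4
Tile 13: (3,3)->(3,0) = 3
Sum: 4 + 2 + 3 + 4 + 4 + 2 + 2 + 3 + 2 + 1 + 3 + 5 + 3 + 4 + 3 = 45

Answer: 45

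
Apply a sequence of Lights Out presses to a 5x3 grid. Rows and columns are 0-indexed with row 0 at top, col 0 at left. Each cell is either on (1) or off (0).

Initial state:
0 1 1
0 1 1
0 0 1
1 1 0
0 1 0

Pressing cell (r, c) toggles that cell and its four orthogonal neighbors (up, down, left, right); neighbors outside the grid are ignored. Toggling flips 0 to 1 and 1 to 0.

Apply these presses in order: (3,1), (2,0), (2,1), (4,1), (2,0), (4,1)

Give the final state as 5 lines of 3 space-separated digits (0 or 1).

After press 1 at (3,1):
0 1 1
0 1 1
0 1 1
0 0 1
0 0 0

After press 2 at (2,0):
0 1 1
1 1 1
1 0 1
1 0 1
0 0 0

After press 3 at (2,1):
0 1 1
1 0 1
0 1 0
1 1 1
0 0 0

After press 4 at (4,1):
0 1 1
1 0 1
0 1 0
1 0 1
1 1 1

After press 5 at (2,0):
0 1 1
0 0 1
1 0 0
0 0 1
1 1 1

After press 6 at (4,1):
0 1 1
0 0 1
1 0 0
0 1 1
0 0 0

Answer: 0 1 1
0 0 1
1 0 0
0 1 1
0 0 0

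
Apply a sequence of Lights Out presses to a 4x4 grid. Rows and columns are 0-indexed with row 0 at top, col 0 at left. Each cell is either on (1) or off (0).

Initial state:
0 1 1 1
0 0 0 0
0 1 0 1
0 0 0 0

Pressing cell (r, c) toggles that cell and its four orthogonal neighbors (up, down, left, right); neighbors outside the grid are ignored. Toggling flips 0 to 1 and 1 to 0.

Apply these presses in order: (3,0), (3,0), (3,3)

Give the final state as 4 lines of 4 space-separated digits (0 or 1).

Answer: 0 1 1 1
0 0 0 0
0 1 0 0
0 0 1 1

Derivation:
After press 1 at (3,0):
0 1 1 1
0 0 0 0
1 1 0 1
1 1 0 0

After press 2 at (3,0):
0 1 1 1
0 0 0 0
0 1 0 1
0 0 0 0

After press 3 at (3,3):
0 1 1 1
0 0 0 0
0 1 0 0
0 0 1 1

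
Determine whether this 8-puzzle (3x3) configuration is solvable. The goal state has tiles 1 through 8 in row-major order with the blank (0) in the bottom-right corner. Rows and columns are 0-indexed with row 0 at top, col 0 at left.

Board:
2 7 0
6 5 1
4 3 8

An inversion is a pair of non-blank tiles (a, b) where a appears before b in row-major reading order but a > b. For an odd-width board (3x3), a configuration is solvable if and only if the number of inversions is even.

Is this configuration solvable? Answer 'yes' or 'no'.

Answer: yes

Derivation:
Inversions (pairs i<j in row-major order where tile[i] > tile[j] > 0): 14
14 is even, so the puzzle is solvable.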